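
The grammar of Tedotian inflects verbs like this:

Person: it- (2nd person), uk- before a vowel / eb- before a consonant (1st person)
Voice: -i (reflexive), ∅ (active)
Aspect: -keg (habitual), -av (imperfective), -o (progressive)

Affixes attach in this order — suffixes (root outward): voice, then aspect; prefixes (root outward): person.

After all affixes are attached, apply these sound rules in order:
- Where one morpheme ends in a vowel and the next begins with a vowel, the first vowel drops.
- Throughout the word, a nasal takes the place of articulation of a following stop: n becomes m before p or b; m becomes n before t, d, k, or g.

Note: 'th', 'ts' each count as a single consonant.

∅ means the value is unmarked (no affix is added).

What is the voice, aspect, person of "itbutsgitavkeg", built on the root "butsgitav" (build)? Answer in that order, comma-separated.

active, habitual, 2nd person

Segment: it-butsgitav-keg.
voice: ∅ → active.
aspect: -keg → habitual.
person: it- → 2nd person.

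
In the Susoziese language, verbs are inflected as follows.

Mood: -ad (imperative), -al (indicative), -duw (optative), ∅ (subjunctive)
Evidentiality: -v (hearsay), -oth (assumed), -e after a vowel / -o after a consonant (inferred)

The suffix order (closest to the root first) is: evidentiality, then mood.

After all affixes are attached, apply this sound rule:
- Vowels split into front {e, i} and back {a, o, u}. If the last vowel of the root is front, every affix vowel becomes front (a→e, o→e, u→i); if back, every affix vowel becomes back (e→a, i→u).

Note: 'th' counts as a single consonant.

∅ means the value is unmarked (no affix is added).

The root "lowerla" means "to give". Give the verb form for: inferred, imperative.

Attach evidentiality inferred -e (after vowel 'a') → lowerlae.
Attach mood imperative -ad → lowerlaead.
Apply vowel harmony: lowerlaead → lowerlaaad.

lowerlaaad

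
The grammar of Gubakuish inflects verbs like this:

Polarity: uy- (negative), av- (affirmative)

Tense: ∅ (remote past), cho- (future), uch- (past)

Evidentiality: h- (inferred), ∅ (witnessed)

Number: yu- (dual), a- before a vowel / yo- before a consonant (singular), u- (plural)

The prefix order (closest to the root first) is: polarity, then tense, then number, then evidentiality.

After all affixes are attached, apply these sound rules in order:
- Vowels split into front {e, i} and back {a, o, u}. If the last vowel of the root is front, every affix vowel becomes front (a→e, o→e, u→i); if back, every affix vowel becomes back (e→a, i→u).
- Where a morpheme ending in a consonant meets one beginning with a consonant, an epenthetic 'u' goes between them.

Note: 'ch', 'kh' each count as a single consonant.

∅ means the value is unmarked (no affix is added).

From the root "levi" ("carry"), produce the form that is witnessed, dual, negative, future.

Attach polarity negative uy- → uylevi.
Attach tense future cho- → chouylevi.
Attach number dual yu- → yuchouylevi.
evidentiality = witnessed: zero marking, form stays yuchouylevi.
Apply vowel harmony: yuchouylevi → yicheiylevi.
Apply epenthesis: yicheiylevi → yicheiyulevi.

yicheiyulevi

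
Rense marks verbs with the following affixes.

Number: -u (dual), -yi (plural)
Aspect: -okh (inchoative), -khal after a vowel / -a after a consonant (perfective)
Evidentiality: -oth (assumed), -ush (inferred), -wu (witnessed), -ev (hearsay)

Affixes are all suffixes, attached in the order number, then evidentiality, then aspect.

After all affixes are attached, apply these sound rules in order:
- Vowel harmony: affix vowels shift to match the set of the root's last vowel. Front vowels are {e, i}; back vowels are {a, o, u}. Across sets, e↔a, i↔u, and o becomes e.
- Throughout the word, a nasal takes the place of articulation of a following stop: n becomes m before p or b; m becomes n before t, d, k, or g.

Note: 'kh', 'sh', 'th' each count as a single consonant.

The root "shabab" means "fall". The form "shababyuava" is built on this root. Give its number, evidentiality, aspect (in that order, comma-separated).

plural, hearsay, perfective

Segment: shabab-yi-ev-a.
number: -yi → plural.
evidentiality: -ev → hearsay.
aspect: -khal/a → perfective.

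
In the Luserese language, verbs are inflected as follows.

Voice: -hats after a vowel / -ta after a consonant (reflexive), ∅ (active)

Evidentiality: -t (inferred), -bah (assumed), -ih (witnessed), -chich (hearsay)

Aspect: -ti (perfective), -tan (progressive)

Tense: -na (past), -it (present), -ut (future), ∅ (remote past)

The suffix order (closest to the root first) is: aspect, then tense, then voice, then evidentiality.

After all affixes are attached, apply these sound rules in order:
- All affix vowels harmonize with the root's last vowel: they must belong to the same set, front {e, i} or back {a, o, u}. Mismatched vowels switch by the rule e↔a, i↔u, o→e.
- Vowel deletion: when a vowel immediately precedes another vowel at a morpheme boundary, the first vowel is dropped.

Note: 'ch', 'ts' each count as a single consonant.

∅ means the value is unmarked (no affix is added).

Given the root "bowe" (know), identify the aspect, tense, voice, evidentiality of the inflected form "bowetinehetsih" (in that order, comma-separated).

perfective, past, reflexive, witnessed

Segment: bowe-ti-na-hats-ih.
aspect: -ti → perfective.
tense: -na → past.
voice: -hats/ta → reflexive.
evidentiality: -ih → witnessed.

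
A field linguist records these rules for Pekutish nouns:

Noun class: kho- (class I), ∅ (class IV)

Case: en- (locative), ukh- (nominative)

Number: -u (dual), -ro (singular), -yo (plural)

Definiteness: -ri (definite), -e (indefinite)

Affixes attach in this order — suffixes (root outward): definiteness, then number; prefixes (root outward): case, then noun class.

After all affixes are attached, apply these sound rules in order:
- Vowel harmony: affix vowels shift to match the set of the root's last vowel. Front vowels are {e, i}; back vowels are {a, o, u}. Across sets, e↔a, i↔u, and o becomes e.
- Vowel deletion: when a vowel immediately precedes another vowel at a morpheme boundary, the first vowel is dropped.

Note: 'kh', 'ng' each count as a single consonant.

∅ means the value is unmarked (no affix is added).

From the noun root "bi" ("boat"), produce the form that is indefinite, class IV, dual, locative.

Attach definiteness indefinite -e → bie.
Attach case locative en- → enbie.
noun class = class IV: zero marking, form stays enbie.
Attach number dual -u → enbieu.
Apply vowel harmony: enbieu → enbiei.
Apply vowel deletion: enbiei → enbi.

enbi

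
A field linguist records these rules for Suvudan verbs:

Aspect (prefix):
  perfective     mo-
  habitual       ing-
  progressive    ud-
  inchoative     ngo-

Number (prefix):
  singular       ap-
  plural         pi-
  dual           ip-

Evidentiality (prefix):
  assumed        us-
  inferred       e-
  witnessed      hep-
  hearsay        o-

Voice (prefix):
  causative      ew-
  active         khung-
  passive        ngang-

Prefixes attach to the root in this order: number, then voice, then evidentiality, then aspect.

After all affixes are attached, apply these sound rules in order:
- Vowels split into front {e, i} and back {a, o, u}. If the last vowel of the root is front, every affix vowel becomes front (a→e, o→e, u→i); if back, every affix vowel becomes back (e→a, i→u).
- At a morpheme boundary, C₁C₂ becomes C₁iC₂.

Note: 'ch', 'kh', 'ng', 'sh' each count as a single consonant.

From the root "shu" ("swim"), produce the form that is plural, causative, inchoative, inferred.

Attach number plural pi- → pishu.
Attach voice causative ew- → ewpishu.
Attach evidentiality inferred e- → eewpishu.
Attach aspect inchoative ngo- → ngoeewpishu.
Apply vowel harmony: ngoeewpishu → ngoaawpushu.
Apply epenthesis: ngoaawpushu → ngoaawipushu.

ngoaawipushu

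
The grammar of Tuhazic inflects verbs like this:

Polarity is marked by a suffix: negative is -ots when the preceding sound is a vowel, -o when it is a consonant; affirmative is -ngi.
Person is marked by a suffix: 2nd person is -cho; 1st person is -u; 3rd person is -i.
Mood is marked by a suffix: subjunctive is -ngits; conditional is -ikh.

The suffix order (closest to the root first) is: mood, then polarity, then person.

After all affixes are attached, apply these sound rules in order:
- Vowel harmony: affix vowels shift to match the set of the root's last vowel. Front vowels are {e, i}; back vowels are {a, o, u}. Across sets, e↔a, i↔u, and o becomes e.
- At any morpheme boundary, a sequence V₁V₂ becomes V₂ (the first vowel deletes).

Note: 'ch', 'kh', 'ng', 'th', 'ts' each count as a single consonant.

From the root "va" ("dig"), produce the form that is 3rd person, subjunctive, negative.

Attach mood subjunctive -ngits → vangits.
Attach polarity negative -o (after consonant 'ts') → vangitso.
Attach person 3rd person -i → vangitsoi.
Apply vowel harmony: vangitsoi → vangutsou.
Apply vowel deletion: vangutsou → vangutsu.

vangutsu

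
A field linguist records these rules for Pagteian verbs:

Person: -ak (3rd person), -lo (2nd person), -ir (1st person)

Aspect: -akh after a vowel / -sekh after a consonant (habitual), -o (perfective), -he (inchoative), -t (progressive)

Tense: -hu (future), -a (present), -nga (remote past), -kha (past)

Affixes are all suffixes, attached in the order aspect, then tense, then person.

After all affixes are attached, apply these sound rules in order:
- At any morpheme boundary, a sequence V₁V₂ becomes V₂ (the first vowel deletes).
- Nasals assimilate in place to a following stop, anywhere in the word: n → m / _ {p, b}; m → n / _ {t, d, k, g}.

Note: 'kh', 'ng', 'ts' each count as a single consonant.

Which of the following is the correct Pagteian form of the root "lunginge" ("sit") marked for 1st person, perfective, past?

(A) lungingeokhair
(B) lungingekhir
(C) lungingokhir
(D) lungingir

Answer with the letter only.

C

Attach aspect perfective -o → lungingeo.
Attach tense past -kha → lungingeokha.
Attach person 1st person -ir → lungingeokhair.
Apply vowel deletion: lungingeokhair → lungingokhir.
Nasal assimilation: no change.
So the correct form is lungingokhir, option (C).
(A) lungingeokhair is wrong: it fails to apply the sound rule(s).
(B) lungingekhir is wrong: it has the affixes in the wrong order.
(D) lungingir is wrong: it uses present instead of past for tense.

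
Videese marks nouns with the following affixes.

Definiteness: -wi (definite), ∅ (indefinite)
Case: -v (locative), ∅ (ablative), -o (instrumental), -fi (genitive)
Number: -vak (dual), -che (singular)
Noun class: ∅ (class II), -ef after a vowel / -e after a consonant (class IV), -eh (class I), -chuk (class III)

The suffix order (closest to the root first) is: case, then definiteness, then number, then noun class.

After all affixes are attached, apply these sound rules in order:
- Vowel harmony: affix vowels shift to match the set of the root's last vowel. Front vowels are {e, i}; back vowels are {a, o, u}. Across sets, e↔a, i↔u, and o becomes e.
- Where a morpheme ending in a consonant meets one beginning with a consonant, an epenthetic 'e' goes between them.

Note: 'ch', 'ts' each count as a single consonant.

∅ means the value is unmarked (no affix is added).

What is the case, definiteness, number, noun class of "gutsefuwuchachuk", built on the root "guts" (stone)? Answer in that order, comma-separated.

genitive, definite, singular, class III

Segment: guts-fi-wi-che-chuk.
case: -fi → genitive.
definiteness: -wi → definite.
number: -che → singular.
noun class: -chuk → class III.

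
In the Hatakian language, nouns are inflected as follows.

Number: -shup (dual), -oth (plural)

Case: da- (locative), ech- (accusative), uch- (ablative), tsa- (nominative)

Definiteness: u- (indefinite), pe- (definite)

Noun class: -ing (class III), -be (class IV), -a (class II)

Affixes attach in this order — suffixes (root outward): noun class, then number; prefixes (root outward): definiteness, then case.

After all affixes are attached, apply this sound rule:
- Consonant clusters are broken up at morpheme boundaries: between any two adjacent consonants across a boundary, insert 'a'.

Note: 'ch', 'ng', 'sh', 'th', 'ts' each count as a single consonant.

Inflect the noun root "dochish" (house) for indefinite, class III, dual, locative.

Attach definiteness indefinite u- → udochish.
Attach case locative da- → daudochish.
Attach noun class class III -ing → daudochishing.
Attach number dual -shup → daudochishingshup.
Apply epenthesis: daudochishingshup → daudochishingashup.

daudochishingashup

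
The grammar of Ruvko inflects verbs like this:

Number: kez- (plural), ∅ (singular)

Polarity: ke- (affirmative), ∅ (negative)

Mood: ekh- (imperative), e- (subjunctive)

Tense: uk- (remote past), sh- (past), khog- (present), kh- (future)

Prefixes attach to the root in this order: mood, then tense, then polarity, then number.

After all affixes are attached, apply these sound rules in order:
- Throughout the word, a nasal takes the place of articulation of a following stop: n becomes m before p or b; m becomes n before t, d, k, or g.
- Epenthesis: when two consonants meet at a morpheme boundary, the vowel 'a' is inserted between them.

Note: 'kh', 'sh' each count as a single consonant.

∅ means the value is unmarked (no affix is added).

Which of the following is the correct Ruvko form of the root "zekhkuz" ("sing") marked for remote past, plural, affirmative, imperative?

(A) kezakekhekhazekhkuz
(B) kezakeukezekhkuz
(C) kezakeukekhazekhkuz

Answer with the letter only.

C

Attach mood imperative ekh- → ekhzekhkuz.
Attach tense remote past uk- → ukekhzekhkuz.
Attach polarity affirmative ke- → keukekhzekhkuz.
Attach number plural kez- → kezkeukekhzekhkuz.
Nasal assimilation: no change.
Apply epenthesis: kezkeukekhzekhkuz → kezakeukekhazekhkuz.
So the correct form is kezakeukekhazekhkuz, option (C).
(A) kezakekhekhazekhkuz is wrong: it uses future instead of remote past for tense.
(B) kezakeukezekhkuz is wrong: it uses subjunctive instead of imperative for mood.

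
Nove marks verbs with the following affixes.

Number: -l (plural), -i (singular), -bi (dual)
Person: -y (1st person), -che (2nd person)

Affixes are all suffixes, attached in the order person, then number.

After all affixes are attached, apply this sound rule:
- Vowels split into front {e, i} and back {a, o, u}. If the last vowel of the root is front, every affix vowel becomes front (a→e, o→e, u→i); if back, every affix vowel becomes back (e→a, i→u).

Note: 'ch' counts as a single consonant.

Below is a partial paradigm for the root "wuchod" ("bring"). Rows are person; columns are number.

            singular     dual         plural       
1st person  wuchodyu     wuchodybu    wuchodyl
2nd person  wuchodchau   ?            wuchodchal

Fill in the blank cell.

Attach person 2nd person -che → wuchodche.
Attach number dual -bi → wuchodchebi.
Apply vowel harmony: wuchodchebi → wuchodchabu.

wuchodchabu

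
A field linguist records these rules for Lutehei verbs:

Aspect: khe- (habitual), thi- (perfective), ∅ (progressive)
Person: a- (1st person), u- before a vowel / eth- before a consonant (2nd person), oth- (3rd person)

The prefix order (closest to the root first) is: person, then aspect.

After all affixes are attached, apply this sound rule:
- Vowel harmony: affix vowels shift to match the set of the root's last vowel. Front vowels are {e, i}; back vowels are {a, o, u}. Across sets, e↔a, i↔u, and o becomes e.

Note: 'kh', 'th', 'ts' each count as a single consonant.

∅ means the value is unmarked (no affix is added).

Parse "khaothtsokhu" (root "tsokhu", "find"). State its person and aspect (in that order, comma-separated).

Segment: khe-oth-tsokhu.
person: oth- → 3rd person.
aspect: khe- → habitual.

3rd person, habitual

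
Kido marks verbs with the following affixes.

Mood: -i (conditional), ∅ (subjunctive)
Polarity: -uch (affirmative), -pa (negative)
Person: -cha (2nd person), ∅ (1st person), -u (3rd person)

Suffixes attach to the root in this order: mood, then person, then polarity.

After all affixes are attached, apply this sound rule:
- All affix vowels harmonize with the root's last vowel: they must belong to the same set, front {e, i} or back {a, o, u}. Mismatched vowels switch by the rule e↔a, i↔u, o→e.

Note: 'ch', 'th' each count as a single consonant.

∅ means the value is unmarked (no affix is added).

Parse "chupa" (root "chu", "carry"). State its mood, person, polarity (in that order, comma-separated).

Segment: chu-pa.
mood: ∅ → subjunctive.
person: ∅ → 1st person.
polarity: -pa → negative.

subjunctive, 1st person, negative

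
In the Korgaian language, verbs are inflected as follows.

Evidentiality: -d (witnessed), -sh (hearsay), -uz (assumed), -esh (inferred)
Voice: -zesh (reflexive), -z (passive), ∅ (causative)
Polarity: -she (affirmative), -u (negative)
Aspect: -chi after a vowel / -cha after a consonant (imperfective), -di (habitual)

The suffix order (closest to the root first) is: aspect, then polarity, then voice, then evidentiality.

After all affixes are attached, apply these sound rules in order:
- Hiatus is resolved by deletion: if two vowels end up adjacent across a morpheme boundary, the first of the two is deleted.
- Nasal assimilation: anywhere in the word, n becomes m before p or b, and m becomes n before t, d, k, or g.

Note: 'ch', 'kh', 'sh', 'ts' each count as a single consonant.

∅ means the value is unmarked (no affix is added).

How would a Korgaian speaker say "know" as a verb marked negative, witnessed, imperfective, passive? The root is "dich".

Attach aspect imperfective -cha (after consonant 'ch') → dichcha.
Attach polarity negative -u → dichchau.
Attach voice passive -z → dichchauz.
Attach evidentiality witnessed -d → dichchauzd.
Apply vowel deletion: dichchauzd → dichchuzd.
Nasal assimilation: no change.

dichchuzd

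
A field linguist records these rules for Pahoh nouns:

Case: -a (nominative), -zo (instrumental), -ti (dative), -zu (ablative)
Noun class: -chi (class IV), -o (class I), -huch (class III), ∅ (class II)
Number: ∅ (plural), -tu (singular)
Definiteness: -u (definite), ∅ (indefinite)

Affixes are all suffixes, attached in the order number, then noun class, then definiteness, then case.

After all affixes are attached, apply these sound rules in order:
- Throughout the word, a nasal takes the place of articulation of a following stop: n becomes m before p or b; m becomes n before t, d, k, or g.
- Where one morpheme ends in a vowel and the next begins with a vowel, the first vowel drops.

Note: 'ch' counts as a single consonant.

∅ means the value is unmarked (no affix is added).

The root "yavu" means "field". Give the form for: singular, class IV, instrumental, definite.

Attach number singular -tu → yavutu.
Attach noun class class IV -chi → yavutuchi.
Attach definiteness definite -u → yavutuchiu.
Attach case instrumental -zo → yavutuchiuzo.
Nasal assimilation: no change.
Apply vowel deletion: yavutuchiuzo → yavutuchuzo.

yavutuchuzo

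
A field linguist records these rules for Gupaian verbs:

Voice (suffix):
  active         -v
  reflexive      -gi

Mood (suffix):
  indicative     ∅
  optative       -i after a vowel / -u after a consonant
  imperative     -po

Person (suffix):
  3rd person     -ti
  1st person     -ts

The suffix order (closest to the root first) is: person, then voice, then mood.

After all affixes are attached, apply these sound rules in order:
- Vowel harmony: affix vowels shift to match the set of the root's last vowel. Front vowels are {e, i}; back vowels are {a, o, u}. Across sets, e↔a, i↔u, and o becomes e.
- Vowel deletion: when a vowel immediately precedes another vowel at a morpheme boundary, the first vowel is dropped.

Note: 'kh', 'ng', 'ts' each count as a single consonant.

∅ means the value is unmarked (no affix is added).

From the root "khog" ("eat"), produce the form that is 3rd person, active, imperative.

khogtuvpo

Attach person 3rd person -ti → khogti.
Attach voice active -v → khogtiv.
Attach mood imperative -po → khogtivpo.
Apply vowel harmony: khogtivpo → khogtuvpo.
Vowel deletion: no change.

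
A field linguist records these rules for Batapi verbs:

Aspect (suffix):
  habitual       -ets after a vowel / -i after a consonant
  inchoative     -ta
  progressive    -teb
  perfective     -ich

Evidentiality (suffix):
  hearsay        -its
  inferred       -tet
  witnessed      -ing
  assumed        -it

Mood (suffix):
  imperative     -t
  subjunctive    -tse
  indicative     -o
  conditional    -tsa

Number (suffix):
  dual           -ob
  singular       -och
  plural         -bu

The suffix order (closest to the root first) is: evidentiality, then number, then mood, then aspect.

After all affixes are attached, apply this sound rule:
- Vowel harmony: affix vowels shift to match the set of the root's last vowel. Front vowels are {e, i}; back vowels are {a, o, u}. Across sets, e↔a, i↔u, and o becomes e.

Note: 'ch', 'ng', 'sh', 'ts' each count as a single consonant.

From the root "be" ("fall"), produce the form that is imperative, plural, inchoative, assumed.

Attach evidentiality assumed -it → beit.
Attach number plural -bu → beitbu.
Attach mood imperative -t → beitbut.
Attach aspect inchoative -ta → beitbutta.
Apply vowel harmony: beitbutta → beitbitte.

beitbitte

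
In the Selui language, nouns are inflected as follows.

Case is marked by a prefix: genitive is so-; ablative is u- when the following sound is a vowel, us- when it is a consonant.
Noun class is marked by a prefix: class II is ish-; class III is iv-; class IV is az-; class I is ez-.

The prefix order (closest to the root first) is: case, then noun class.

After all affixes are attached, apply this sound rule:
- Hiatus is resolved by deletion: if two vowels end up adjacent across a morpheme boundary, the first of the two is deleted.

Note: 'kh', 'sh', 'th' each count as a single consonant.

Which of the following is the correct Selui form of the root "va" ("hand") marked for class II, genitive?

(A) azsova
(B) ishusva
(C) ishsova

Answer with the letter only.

Attach case genitive so- → sova.
Attach noun class class II ish- → ishsova.
Vowel deletion: no change.
So the correct form is ishsova, option (C).
(A) azsova is wrong: it uses class IV instead of class II for noun class.
(B) ishusva is wrong: it uses ablative instead of genitive for case.

C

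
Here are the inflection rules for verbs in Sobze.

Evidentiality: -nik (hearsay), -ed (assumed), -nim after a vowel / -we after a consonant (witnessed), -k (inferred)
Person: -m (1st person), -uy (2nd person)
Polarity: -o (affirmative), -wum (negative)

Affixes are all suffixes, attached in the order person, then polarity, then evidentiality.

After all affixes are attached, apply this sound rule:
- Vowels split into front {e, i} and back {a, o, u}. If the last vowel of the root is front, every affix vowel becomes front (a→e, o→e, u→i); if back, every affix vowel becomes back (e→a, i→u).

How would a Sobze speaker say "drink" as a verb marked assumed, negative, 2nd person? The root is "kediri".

Attach person 2nd person -uy → kediriuy.
Attach polarity negative -wum → kediriuywum.
Attach evidentiality assumed -ed → kediriuywumed.
Apply vowel harmony: kediriuywumed → kediriiywimed.

kediriiywimed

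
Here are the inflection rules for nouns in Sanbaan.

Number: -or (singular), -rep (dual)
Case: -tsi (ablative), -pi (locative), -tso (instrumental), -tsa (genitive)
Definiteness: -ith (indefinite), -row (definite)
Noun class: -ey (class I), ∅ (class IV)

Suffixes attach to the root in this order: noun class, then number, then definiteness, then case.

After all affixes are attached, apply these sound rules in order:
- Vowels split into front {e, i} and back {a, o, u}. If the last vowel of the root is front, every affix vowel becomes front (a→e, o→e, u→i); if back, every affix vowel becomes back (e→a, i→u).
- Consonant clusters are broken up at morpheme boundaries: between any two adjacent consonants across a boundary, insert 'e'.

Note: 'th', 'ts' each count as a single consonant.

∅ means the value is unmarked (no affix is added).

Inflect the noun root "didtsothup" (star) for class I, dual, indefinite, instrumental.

Attach noun class class I -ey → didtsothupey.
Attach number dual -rep → didtsothupeyrep.
Attach definiteness indefinite -ith → didtsothupeyrepith.
Attach case instrumental -tso → didtsothupeyrepithtso.
Apply vowel harmony: didtsothupeyrepithtso → didtsothupayraputhtso.
Apply epenthesis: didtsothupayraputhtso → didtsothupayeraputhetso.

didtsothupayeraputhetso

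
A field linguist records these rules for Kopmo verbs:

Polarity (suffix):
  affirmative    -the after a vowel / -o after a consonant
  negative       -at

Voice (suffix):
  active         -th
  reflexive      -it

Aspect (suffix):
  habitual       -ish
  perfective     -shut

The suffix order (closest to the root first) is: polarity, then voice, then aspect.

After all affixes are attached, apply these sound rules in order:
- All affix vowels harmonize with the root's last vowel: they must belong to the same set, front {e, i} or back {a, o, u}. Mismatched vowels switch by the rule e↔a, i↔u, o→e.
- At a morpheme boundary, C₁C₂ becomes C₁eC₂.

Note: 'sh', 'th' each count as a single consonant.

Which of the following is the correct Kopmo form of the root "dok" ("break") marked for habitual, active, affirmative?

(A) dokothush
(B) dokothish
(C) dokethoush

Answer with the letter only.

A

Attach polarity affirmative -o (after consonant 'k') → doko.
Attach voice active -th → dokoth.
Attach aspect habitual -ish → dokothish.
Apply vowel harmony: dokothish → dokothush.
Epenthesis: no change.
So the correct form is dokothush, option (A).
(C) dokethoush is wrong: it has the affixes in the wrong order.
(B) dokothish is wrong: it fails to apply the sound rule(s).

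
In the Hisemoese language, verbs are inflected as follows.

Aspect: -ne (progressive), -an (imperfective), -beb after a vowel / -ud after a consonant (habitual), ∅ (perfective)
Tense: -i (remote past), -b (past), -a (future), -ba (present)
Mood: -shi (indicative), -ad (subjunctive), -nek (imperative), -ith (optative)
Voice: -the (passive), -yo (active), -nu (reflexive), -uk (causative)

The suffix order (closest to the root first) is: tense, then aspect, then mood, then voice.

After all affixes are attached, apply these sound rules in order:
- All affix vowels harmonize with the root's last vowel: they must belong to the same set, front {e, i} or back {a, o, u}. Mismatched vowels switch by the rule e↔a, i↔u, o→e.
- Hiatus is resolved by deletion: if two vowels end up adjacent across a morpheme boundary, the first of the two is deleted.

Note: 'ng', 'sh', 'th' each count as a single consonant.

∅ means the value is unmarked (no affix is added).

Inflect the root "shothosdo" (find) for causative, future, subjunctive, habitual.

Attach tense future -a → shothosdoa.
Attach aspect habitual -beb (after vowel 'a') → shothosdoabeb.
Attach mood subjunctive -ad → shothosdoabebad.
Attach voice causative -uk → shothosdoabebaduk.
Apply vowel harmony: shothosdoabebaduk → shothosdoababaduk.
Apply vowel deletion: shothosdoababaduk → shothosdababaduk.

shothosdababaduk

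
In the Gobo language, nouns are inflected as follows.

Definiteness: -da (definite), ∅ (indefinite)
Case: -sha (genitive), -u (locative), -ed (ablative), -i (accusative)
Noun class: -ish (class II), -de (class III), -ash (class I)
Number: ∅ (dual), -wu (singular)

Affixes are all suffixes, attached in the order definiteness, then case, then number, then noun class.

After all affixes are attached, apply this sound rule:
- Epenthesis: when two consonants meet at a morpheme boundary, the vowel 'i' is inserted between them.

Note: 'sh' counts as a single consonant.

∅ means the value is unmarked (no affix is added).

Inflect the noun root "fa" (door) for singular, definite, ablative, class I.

fadaediwuash

Attach definiteness definite -da → fada.
Attach case ablative -ed → fadaed.
Attach number singular -wu → fadaedwu.
Attach noun class class I -ash → fadaedwuash.
Apply epenthesis: fadaedwuash → fadaediwuash.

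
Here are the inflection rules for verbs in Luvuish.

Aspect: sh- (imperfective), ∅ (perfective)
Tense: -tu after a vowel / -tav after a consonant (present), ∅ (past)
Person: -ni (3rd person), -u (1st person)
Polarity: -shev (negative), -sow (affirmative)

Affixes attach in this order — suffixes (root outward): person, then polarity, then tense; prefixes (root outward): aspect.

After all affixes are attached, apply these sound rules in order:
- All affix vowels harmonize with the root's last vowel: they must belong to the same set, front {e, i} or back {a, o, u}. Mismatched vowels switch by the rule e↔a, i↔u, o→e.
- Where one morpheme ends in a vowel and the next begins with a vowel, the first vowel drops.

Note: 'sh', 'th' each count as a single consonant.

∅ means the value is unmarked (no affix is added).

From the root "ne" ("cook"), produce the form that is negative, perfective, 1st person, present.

nishevtev

Attach person 1st person -u → neu.
aspect = perfective: zero marking, form stays neu.
Attach polarity negative -shev → neushev.
Attach tense present -tav (after consonant 'v') → neushevtav.
Apply vowel harmony: neushevtav → neishevtev.
Apply vowel deletion: neishevtev → nishevtev.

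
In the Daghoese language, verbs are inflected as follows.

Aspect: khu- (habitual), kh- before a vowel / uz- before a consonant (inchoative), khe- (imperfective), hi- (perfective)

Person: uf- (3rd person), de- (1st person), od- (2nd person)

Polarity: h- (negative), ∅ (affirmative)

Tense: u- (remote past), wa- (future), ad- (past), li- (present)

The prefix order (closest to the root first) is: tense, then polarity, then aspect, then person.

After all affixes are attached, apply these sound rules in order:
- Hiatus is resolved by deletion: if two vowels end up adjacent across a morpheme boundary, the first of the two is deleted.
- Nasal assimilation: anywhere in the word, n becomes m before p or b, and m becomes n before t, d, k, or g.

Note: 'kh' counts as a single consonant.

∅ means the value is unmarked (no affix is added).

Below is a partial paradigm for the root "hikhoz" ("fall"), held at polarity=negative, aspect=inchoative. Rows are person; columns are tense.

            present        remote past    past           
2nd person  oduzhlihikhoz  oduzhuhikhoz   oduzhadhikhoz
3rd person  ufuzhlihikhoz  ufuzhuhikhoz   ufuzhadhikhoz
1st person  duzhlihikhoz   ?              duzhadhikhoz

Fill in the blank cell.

Attach tense remote past u- → uhikhoz.
Attach polarity negative h- → huhikhoz.
Attach aspect inchoative uz- (before consonant 'h') → uzhuhikhoz.
Attach person 1st person de- → deuzhuhikhoz.
Apply vowel deletion: deuzhuhikhoz → duzhuhikhoz.
Nasal assimilation: no change.

duzhuhikhoz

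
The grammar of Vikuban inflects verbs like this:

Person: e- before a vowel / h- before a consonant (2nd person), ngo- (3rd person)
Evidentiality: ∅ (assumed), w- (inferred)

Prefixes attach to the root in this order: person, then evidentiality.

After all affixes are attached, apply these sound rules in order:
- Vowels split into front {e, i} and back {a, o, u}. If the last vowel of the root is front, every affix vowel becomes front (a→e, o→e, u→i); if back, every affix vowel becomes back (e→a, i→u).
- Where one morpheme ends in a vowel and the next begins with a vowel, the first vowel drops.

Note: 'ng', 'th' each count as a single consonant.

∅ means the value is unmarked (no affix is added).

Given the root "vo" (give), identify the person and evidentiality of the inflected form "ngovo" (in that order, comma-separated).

3rd person, assumed

Segment: ngo-vo.
person: ngo- → 3rd person.
evidentiality: ∅ → assumed.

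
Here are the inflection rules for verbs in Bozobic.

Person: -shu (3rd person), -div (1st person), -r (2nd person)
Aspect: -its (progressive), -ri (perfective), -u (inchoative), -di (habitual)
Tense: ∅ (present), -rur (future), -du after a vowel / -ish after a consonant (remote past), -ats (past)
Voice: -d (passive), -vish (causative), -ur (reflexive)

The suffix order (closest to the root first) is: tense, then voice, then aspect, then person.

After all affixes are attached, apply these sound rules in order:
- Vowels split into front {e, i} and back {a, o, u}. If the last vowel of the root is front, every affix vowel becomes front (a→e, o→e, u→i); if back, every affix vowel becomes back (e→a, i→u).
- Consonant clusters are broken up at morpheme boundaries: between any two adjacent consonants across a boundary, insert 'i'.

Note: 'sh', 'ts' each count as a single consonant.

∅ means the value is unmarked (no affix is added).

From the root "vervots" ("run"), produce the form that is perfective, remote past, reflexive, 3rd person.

Attach tense remote past -ish (after consonant 'ts') → vervotsish.
Attach voice reflexive -ur → vervotsishur.
Attach aspect perfective -ri → vervotsishurri.
Attach person 3rd person -shu → vervotsishurrishu.
Apply vowel harmony: vervotsishurrishu → vervotsushurrushu.
Apply epenthesis: vervotsushurrushu → vervotsushurirushu.

vervotsushurirushu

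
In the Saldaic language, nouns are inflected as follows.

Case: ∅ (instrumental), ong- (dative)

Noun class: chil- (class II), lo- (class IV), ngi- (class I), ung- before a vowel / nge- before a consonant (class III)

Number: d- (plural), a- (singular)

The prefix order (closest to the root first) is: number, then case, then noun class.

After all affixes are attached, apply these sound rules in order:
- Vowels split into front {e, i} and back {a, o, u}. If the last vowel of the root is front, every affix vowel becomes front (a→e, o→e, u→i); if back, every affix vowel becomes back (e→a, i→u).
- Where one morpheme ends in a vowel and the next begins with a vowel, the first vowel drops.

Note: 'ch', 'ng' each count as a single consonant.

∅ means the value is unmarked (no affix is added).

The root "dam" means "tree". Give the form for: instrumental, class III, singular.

Attach number singular a- → adam.
case = instrumental: zero marking, form stays adam.
Attach noun class class III ung- (before vowel 'a') → ungadam.
Vowel harmony: no change.
Vowel deletion: no change.

ungadam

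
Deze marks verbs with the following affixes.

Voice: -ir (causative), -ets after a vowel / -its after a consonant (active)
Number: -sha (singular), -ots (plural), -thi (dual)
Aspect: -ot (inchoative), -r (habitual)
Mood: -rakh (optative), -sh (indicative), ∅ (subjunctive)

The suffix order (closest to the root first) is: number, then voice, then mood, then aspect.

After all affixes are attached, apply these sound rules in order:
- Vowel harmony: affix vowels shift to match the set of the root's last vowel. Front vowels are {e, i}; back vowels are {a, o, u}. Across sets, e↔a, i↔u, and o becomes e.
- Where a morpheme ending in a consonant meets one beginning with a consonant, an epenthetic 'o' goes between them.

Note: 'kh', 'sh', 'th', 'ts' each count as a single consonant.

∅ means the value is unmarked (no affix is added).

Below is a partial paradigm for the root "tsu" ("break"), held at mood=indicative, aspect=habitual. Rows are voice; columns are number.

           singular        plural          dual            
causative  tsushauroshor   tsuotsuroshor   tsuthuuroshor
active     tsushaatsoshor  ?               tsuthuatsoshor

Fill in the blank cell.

tsuotsutsoshor

Attach number plural -ots → tsuots.
Attach voice active -its (after consonant 'ts') → tsuotsits.
Attach mood indicative -sh → tsuotsitssh.
Attach aspect habitual -r → tsuotsitsshr.
Apply vowel harmony: tsuotsitsshr → tsuotsutsshr.
Apply epenthesis: tsuotsutsshr → tsuotsutsoshor.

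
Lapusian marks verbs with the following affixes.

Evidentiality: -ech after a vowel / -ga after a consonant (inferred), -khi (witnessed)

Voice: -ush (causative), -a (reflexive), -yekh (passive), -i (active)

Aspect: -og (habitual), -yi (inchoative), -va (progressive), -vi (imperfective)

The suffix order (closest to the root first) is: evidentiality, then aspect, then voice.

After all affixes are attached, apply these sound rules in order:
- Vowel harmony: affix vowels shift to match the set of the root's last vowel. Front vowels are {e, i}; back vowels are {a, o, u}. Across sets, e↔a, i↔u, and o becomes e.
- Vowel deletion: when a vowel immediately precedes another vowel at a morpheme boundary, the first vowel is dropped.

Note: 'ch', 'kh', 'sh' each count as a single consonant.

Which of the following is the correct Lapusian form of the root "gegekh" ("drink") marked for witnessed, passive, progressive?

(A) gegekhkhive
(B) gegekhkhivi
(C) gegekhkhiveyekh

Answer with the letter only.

Attach evidentiality witnessed -khi → gegekhkhi.
Attach aspect progressive -va → gegekhkhiva.
Attach voice passive -yekh → gegekhkhivayekh.
Apply vowel harmony: gegekhkhivayekh → gegekhkhiveyekh.
Vowel deletion: no change.
So the correct form is gegekhkhiveyekh, option (C).
(B) gegekhkhivi is wrong: it uses active instead of passive for voice.
(A) gegekhkhive is wrong: it uses reflexive instead of passive for voice.

C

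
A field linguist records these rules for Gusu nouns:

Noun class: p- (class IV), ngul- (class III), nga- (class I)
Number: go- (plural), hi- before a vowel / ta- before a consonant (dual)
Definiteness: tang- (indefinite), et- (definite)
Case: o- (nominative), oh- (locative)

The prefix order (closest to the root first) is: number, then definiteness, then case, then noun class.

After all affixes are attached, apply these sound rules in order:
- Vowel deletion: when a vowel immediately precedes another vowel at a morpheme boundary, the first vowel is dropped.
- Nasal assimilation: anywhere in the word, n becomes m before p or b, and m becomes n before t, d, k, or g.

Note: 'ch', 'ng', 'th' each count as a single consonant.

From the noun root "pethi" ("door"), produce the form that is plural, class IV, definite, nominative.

Attach number plural go- → gopethi.
Attach definiteness definite et- → etgopethi.
Attach case nominative o- → oetgopethi.
Attach noun class class IV p- → poetgopethi.
Apply vowel deletion: poetgopethi → petgopethi.
Nasal assimilation: no change.

petgopethi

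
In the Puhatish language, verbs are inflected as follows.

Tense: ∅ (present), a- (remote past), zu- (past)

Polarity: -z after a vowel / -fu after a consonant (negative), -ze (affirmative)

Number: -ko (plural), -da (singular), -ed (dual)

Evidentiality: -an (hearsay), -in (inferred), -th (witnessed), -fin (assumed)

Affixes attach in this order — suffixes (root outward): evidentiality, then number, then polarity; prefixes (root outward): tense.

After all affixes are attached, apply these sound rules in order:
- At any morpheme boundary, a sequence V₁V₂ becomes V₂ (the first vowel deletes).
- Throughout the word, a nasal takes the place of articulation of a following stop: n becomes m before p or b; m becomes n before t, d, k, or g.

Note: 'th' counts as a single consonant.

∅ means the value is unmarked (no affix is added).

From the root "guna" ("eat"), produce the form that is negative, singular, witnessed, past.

zugunathdaz

Attach evidentiality witnessed -th → gunath.
Attach number singular -da → gunathda.
Attach polarity negative -z (after vowel 'a') → gunathdaz.
Attach tense past zu- → zugunathdaz.
Vowel deletion: no change.
Nasal assimilation: no change.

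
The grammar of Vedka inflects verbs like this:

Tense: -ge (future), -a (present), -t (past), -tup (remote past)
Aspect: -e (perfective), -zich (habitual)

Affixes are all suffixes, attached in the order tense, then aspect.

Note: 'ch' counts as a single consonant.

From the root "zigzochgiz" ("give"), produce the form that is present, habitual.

zigzochgizazich

Attach tense present -a → zigzochgiza.
Attach aspect habitual -zich → zigzochgizazich.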